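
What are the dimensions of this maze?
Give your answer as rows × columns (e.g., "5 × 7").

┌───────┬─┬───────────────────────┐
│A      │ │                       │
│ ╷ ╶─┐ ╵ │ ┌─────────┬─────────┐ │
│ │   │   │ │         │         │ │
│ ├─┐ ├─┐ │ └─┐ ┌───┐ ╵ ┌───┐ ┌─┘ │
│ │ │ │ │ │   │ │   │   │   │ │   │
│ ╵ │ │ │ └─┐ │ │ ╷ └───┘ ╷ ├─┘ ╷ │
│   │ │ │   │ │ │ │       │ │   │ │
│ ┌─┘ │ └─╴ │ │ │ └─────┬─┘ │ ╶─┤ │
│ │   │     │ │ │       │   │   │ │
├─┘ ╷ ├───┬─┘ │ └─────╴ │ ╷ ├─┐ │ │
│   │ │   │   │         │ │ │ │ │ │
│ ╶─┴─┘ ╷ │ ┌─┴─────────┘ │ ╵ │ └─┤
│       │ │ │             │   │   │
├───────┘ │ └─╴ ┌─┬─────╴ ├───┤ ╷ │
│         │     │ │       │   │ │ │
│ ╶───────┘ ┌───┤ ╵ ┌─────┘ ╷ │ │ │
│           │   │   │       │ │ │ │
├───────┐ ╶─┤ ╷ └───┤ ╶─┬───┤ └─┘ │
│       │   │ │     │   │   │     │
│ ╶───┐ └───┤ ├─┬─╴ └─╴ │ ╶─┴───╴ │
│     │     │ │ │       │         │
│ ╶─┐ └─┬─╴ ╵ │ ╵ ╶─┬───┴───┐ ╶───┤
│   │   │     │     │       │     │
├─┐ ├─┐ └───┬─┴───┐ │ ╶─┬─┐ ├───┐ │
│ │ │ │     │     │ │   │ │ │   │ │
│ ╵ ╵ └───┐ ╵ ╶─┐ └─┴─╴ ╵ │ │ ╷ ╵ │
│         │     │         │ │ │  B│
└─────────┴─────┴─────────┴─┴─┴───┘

Counting the maze dimensions:
Rows (vertical): 14
Columns (horizontal): 17
Dimensions: 14 × 17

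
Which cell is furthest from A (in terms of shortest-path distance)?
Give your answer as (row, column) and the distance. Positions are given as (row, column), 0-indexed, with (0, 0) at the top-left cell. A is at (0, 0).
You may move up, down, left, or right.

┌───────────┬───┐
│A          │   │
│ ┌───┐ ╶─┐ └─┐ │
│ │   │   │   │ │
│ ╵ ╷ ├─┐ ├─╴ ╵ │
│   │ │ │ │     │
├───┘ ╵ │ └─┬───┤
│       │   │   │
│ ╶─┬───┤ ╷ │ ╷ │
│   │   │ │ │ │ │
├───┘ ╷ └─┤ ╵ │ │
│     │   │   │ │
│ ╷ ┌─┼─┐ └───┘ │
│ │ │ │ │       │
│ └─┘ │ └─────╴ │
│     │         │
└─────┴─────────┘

Computing BFS distances from A to all cells:
Furthest cell: (6, 2)
Distance: 32 steps

Path from A to the furthest cell:

┌───────────┬───┐
│A → → ↓    │   │
│ ┌───┐ ╶─┐ └─┐ │
│ │   │↳ ↓│   │ │
│ ╵ ╷ ├─┐ ├─╴ ╵ │
│   │ │ │↓│     │
├───┘ ╵ │ └─┬───┤
│       │↳ ↓│↱ ↓│
│ ╶─┬───┤ ╷ │ ╷ │
│   │↓ ↰│ │↓│↑│↓│
├───┘ ╷ └─┤ ╵ │ │
│↓ ← ↲│↑ ↰│↳ ↑│↓│
│ ╷ ┌─┼─┐ └───┘ │
│↓│ │B│ │↑ ← ← ↲│
│ └─┘ │ └─────╴ │
│↳ → ↑│         │
└─────┴─────────┘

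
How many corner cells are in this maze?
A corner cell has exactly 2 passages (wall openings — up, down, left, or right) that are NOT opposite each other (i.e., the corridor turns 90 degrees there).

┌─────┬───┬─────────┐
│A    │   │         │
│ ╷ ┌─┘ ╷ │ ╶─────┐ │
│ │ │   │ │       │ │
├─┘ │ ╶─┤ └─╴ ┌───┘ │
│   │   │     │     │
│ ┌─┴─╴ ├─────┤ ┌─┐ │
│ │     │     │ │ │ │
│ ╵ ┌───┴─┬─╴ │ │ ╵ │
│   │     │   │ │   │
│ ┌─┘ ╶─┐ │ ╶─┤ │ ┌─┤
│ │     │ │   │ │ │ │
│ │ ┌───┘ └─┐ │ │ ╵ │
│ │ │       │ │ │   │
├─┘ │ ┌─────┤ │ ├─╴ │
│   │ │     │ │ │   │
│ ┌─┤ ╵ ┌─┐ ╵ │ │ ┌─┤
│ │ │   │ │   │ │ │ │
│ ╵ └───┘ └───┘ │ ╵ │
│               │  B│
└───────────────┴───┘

Counting corner cells (2 non-opposite passages):
Total corners: 43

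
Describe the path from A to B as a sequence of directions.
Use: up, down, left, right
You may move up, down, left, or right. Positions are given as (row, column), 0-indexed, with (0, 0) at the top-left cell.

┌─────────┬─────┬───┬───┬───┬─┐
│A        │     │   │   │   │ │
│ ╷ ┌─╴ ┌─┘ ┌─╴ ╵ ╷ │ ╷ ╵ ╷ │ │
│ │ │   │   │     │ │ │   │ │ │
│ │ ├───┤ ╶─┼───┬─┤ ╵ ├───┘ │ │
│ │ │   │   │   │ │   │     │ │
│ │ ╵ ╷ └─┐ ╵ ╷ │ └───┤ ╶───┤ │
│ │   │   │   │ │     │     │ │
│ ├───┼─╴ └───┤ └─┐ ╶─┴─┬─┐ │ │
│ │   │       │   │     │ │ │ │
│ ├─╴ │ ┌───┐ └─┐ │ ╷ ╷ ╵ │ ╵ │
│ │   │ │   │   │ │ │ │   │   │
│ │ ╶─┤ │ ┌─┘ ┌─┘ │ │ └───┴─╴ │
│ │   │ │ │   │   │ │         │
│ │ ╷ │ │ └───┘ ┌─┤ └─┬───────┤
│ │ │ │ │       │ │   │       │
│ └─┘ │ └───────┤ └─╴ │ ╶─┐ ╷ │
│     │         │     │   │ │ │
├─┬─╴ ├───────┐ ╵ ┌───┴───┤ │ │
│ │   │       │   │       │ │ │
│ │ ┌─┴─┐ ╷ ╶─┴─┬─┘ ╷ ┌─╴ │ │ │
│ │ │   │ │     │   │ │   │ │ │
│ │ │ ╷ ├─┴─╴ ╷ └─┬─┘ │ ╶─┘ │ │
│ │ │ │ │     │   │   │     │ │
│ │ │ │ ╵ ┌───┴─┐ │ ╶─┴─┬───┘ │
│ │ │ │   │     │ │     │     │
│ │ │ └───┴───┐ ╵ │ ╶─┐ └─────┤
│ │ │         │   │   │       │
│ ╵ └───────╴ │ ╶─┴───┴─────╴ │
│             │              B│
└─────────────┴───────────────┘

Finding the path and converting it to directions:
Path through cells: (0,0) → (1,0) → (2,0) → (3,0) → (4,0) → (5,0) → (6,0) → (7,0) → (8,0) → (8,1) → (8,2) → (9,2) → (9,1) → (10,1) → (11,1) → (12,1) → (13,1) → (14,1) → (14,2) → (14,3) → (14,4) → (14,5) → (14,6) → (13,6) → (13,5) → (13,4) → (13,3) → (13,2) → (12,2) → (11,2) → (10,2) → (10,3) → (11,3) → (12,3) → (12,4) → (11,4) → (11,5) → (11,6) → (10,6) → (10,7) → (11,7) → (11,8) → (12,8) → (13,8) → (13,7) → (14,7) → (14,8) → (14,9) → (14,10) → (14,11) → (14,12) → (14,13) → (14,14)
Directions: down, down, down, down, down, down, down, down, right, right, down, left, down, down, down, down, down, right, right, right, right, right, up, left, left, left, left, up, up, up, right, down, down, right, up, right, right, up, right, down, right, down, down, left, down, right, right, right, right, right, right, right

Solution:

┌─────────┬─────┬───┬───┬───┬─┐
│A        │     │   │   │   │ │
│ ╷ ┌─╴ ┌─┘ ┌─╴ ╵ ╷ │ ╷ ╵ ╷ │ │
│↓│ │   │   │     │ │ │   │ │ │
│ │ ├───┤ ╶─┼───┬─┤ ╵ ├───┘ │ │
│↓│ │   │   │   │ │   │     │ │
│ │ ╵ ╷ └─┐ ╵ ╷ │ └───┤ ╶───┤ │
│↓│   │   │   │ │     │     │ │
│ ├───┼─╴ └───┤ └─┐ ╶─┴─┬─┐ │ │
│↓│   │       │   │     │ │ │ │
│ ├─╴ │ ┌───┐ └─┐ │ ╷ ╷ ╵ │ ╵ │
│↓│   │ │   │   │ │ │ │   │   │
│ │ ╶─┤ │ ┌─┘ ┌─┘ │ │ └───┴─╴ │
│↓│   │ │ │   │   │ │         │
│ │ ╷ │ │ └───┘ ┌─┤ └─┬───────┤
│↓│ │ │ │       │ │   │       │
│ └─┘ │ └───────┤ └─╴ │ ╶─┐ ╷ │
│↳ → ↓│         │     │   │ │ │
├─┬─╴ ├───────┐ ╵ ┌───┴───┤ │ │
│ │↓ ↲│       │   │       │ │ │
│ │ ┌─┴─┐ ╷ ╶─┴─┬─┘ ╷ ┌─╴ │ │ │
│ │↓│↱ ↓│ │  ↱ ↓│   │ │   │ │ │
│ │ │ ╷ ├─┴─╴ ╷ └─┬─┘ │ ╶─┘ │ │
│ │↓│↑│↓│↱ → ↑│↳ ↓│   │     │ │
│ │ │ │ ╵ ┌───┴─┐ │ ╶─┴─┬───┘ │
│ │↓│↑│↳ ↑│     │↓│     │     │
│ │ │ └───┴───┐ ╵ │ ╶─┐ └─────┤
│ │↓│↑ ← ← ← ↰│↓ ↲│   │       │
│ ╵ └───────╴ │ ╶─┴───┴─────╴ │
│  ↳ → → → → ↑│↳ → → → → → → B│
└─────────────┴───────────────┘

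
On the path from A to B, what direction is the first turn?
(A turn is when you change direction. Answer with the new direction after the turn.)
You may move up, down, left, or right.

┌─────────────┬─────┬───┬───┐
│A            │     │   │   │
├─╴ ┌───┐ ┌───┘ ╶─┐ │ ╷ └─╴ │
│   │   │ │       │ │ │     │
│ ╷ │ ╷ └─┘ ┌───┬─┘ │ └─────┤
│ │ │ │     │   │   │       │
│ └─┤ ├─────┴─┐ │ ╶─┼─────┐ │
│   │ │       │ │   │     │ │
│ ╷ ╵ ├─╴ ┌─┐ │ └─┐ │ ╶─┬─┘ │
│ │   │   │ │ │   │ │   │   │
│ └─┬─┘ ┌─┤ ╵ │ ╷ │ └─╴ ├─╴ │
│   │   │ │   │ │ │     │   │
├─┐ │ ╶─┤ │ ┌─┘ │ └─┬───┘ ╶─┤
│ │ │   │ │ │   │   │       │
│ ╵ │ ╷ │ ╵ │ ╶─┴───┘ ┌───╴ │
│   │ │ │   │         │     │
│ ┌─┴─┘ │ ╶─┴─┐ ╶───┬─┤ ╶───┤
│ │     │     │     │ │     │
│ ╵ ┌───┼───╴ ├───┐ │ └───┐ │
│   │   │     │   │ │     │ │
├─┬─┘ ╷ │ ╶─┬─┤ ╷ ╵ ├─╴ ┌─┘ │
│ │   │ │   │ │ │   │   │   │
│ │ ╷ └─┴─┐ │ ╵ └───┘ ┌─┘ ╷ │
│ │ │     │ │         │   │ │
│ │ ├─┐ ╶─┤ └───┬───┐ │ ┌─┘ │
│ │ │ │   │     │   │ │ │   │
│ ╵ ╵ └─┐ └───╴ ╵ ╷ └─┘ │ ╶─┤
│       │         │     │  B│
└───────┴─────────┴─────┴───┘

Directions: right, down, left, down, down, down, down, right, down, down, left, down, down, right, up, right, right, up, up, left, up, right, up, right, up, right, right, down, down, left, down, down, left, down, right, right, down, left, left, down, right, down, down, right, right, down, right, up, right, down, right, right, up, up, right, up, right, down, down, left, down, right
First turn direction: down

Solution:

┌─────────────┬─────┬───┬───┐
│A ↓          │     │   │   │
├─╴ ┌───┐ ┌───┘ ╶─┐ │ ╷ └─╴ │
│↓ ↲│   │ │       │ │ │     │
│ ╷ │ ╷ └─┘ ┌───┬─┘ │ └─────┤
│↓│ │ │     │   │   │       │
│ └─┤ ├─────┴─┐ │ ╶─┼─────┐ │
│↓  │ │  ↱ → ↓│ │   │     │ │
│ ╷ ╵ ├─╴ ┌─┐ │ └─┐ │ ╶─┬─┘ │
│↓│   │↱ ↑│ │↓│   │ │   │   │
│ └─┬─┘ ┌─┤ ╵ │ ╷ │ └─╴ ├─╴ │
│↳ ↓│↱ ↑│ │↓ ↲│ │ │     │   │
├─┐ │ ╶─┤ │ ┌─┘ │ └─┬───┘ ╶─┤
│ │↓│↑ ↰│ │↓│   │   │       │
│ ╵ │ ╷ │ ╵ │ ╶─┴───┘ ┌───╴ │
│↓ ↲│ │↑│↓ ↲│         │     │
│ ┌─┴─┘ │ ╶─┴─┐ ╶───┬─┤ ╶───┤
│↓│↱ → ↑│↳ → ↓│     │ │     │
│ ╵ ┌───┼───╴ ├───┐ │ └───┐ │
│↳ ↑│   │↓ ← ↲│   │ │     │ │
├─┬─┘ ╷ │ ╶─┬─┤ ╷ ╵ ├─╴ ┌─┘ │
│ │   │ │↳ ↓│ │ │   │   │↱ ↓│
│ │ ╷ └─┴─┐ │ ╵ └───┘ ┌─┘ ╷ │
│ │ │     │↓│         │↱ ↑│↓│
│ │ ├─┐ ╶─┤ └───┬───┐ │ ┌─┘ │
│ │ │ │   │↳ → ↓│↱ ↓│ │↑│↓ ↲│
│ ╵ ╵ └─┐ └───╴ ╵ ╷ └─┘ │ ╶─┤
│       │      ↳ ↑│↳ → ↑│↳ B│
└───────┴─────────┴─────┴───┘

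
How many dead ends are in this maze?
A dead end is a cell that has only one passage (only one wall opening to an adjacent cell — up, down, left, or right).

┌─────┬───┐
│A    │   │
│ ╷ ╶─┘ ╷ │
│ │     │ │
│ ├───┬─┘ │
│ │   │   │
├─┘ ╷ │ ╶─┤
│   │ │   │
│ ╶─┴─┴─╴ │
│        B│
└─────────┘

Checking each cell for number of passages:

Dead ends found at positions:
  (0, 2)
  (2, 0)
  (3, 2)
Total dead ends: 3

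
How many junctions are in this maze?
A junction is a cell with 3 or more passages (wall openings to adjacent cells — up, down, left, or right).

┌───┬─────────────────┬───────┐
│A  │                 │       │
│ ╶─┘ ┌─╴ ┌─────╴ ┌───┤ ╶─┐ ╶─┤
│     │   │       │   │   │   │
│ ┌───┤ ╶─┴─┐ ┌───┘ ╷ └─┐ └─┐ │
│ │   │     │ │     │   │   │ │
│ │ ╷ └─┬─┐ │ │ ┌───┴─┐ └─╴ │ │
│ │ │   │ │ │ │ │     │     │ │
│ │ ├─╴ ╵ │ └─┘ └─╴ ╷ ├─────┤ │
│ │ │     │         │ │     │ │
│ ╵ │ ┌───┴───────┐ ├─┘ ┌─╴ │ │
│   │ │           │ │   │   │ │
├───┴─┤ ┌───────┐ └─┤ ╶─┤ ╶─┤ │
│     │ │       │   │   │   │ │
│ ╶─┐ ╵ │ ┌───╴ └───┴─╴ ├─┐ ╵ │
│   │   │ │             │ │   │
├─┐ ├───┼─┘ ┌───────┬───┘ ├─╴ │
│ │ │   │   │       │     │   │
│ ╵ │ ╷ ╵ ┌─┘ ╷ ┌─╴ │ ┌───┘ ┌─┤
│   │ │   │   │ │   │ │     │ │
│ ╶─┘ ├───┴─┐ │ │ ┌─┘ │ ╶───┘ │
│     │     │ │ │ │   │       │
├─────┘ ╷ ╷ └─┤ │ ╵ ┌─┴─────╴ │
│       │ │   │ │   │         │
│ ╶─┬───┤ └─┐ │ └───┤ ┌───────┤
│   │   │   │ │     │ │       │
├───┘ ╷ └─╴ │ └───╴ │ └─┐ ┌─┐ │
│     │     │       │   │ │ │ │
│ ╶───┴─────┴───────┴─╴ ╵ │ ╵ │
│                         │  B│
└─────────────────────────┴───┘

Checking each cell for number of passages:

Junctions found (3+ passages):
  (0, 4): 3 passages
  (0, 8): 3 passages
  (0, 13): 3 passages
  (1, 0): 3 passages
  (1, 6): 3 passages
  (3, 9): 3 passages
  (4, 3): 3 passages
  (4, 7): 3 passages
  (4, 9): 3 passages
  (7, 7): 3 passages
  (7, 14): 3 passages
  (8, 7): 3 passages
  (9, 0): 3 passages
  (9, 6): 3 passages
  (10, 4): 3 passages
  (10, 14): 3 passages
  (12, 12): 3 passages
  (14, 11): 3 passages
Total junctions: 18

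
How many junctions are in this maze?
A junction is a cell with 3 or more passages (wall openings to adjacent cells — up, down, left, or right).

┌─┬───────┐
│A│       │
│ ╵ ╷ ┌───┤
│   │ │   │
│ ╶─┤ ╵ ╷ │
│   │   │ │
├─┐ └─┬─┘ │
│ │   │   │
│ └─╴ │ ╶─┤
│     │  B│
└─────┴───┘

Checking each cell for number of passages:

Junctions found (3+ passages):
  (0, 2): 3 passages
  (1, 0): 3 passages
Total junctions: 2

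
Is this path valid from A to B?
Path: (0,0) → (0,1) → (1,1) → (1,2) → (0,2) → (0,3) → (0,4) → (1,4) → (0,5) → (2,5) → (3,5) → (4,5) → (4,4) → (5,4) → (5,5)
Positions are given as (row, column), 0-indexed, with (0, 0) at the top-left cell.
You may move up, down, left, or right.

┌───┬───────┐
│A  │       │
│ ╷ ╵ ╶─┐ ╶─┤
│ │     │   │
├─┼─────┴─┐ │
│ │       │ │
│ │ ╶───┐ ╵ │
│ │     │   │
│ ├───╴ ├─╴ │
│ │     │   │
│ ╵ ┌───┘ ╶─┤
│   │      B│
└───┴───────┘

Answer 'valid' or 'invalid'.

Checking path validity:
Result: Invalid move at step 8: cannot move from (1, 4) to (0, 5).

invalid

Correct solution:

┌───┬───────┐
│A ↓│↱ → ↓  │
│ ╷ ╵ ╶─┐ ╶─┤
│ │↳ ↑  │↳ ↓│
├─┼─────┴─┐ │
│ │       │↓│
│ │ ╶───┐ ╵ │
│ │     │  ↓│
│ ├───╴ ├─╴ │
│ │     │↓ ↲│
│ ╵ ┌───┘ ╶─┤
│   │    ↳ B│
└───┴───────┘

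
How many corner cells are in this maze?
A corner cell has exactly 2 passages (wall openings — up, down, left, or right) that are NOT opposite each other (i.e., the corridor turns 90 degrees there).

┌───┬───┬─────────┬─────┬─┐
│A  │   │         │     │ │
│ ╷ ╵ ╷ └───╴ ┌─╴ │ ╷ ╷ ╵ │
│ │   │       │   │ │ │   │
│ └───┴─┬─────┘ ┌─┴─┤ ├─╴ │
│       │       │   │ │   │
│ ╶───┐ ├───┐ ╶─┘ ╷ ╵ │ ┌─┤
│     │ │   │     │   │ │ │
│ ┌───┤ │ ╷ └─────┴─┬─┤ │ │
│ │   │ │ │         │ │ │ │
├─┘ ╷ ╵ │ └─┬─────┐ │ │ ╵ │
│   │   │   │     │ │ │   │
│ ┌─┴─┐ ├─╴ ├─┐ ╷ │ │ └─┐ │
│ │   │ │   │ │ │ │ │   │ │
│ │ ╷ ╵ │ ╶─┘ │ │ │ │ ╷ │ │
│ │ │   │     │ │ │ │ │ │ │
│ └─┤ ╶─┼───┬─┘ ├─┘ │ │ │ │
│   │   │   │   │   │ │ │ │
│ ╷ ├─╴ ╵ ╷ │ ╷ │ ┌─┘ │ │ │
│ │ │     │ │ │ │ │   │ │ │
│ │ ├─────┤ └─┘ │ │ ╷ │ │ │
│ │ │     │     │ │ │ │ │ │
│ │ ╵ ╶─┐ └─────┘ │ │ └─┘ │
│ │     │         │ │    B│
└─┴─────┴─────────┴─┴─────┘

Counting corner cells (2 non-opposite passages):
Total corners: 64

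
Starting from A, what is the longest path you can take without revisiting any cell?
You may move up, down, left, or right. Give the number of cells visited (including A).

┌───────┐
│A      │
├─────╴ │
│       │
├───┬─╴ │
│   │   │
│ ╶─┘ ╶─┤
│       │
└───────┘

Finding longest simple path using DFS:
Start: (0, 0)
Longest path visits 12 cells
Path: A → right → right → right → down → down → left → down → left → left → up → right

Solution:

┌───────┐
│A → → ↓│
├─────╴ │
│      ↓│
├───┬─╴ │
│↱ B│↓ ↲│
│ ╶─┘ ╶─┤
│↑ ← ↲  │
└───────┘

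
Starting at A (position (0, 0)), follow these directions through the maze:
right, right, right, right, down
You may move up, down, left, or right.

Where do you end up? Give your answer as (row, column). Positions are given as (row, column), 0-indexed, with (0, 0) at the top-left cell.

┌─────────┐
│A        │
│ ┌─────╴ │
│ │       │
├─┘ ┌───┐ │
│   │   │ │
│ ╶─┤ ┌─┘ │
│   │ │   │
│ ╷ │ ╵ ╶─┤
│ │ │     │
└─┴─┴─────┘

Following directions step by step:
Start: (0, 0)
  right: (0, 0) → (0, 1)
  right: (0, 1) → (0, 2)
  right: (0, 2) → (0, 3)
  right: (0, 3) → (0, 4)
  down: (0, 4) → (1, 4)
Final position: (1, 4)

Path taken:

┌─────────┐
│A → → → ↓│
│ ┌─────╴ │
│ │      B│
├─┘ ┌───┐ │
│   │   │ │
│ ╶─┤ ┌─┘ │
│   │ │   │
│ ╷ │ ╵ ╶─┤
│ │ │     │
└─┴─┴─────┘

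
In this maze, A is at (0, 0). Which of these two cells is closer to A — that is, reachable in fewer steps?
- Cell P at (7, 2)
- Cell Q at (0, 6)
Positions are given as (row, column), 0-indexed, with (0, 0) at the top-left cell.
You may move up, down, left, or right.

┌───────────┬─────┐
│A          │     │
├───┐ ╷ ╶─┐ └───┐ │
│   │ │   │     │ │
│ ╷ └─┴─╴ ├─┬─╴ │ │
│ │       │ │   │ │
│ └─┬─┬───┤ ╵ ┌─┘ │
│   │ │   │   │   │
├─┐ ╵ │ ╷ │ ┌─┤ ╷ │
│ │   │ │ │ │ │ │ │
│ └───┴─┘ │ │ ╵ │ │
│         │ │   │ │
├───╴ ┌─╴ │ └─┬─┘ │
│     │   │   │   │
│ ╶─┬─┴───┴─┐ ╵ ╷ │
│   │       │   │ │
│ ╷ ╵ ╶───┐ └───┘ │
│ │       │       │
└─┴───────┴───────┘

Shortest path A → P at (7, 2): 29 steps
Shortest path A → Q at (0, 6): 28 steps

Q is closer (28 steps vs 29 steps).

Path to P:

┌───────────┬─────┐
│A → → → → ↓│     │
├───┐ ╷ ╶─┐ └───┐ │
│   │ │   │↳ → ↓│ │
│ ╷ └─┴─╴ ├─┬─╴ │ │
│ │       │ │↓ ↲│ │
│ └─┬─┬───┤ ╵ ┌─┘ │
│   │ │   │↓ ↲│   │
├─┐ ╵ │ ╷ │ ┌─┤ ╷ │
│ │   │ │ │↓│ │ │ │
│ └───┴─┘ │ │ ╵ │ │
│         │↓│   │ │
├───╴ ┌─╴ │ └─┬─┘ │
│     │   │↳ ↓│↱ ↓│
│ ╶─┬─┴───┴─┐ ╵ ╷ │
│   │P ← ← ↰│↳ ↑│↓│
│ ╷ ╵ ╶───┐ └───┘ │
│ │       │↑ ← ← ↲│
└─┴───────┴───────┘

Path to Q:

┌───────────┬─────┐
│A → → → → ↓│Q ← ↰│
├───┐ ╷ ╶─┐ └───┐ │
│   │ │   │↳ → ↓│↑│
│ ╷ └─┴─╴ ├─┬─╴ │ │
│ │       │ │↓ ↲│↑│
│ └─┬─┬───┤ ╵ ┌─┘ │
│   │ │   │↓ ↲│  ↑│
├─┐ ╵ │ ╷ │ ┌─┤ ╷ │
│ │   │ │ │↓│ │ │↑│
│ └───┴─┘ │ │ ╵ │ │
│         │↓│   │↑│
├───╴ ┌─╴ │ └─┬─┘ │
│     │   │↳ ↓│↱ ↑│
│ ╶─┬─┴───┴─┐ ╵ ╷ │
│   │       │↳ ↑│ │
│ ╷ ╵ ╶───┐ └───┘ │
│ │       │       │
└─┴───────┴───────┘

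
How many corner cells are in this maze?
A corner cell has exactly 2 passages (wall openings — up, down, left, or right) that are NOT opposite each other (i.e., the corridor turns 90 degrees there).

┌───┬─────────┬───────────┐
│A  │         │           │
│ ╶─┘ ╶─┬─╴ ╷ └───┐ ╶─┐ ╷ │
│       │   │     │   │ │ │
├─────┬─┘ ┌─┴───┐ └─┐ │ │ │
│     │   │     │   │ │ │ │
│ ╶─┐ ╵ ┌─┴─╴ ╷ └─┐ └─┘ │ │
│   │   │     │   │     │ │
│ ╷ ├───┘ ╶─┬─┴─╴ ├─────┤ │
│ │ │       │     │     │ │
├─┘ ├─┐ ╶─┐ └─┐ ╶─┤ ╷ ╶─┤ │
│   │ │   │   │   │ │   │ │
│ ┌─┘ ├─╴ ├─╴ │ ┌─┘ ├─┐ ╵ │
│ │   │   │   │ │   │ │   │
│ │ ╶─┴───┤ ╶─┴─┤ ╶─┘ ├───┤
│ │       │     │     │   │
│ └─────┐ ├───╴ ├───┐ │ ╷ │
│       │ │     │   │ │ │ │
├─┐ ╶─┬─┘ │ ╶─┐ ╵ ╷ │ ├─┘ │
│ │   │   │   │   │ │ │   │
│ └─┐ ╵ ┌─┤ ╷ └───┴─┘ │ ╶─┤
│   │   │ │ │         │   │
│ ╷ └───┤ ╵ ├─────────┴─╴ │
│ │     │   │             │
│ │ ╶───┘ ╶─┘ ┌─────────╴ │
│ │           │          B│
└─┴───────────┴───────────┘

Counting corner cells (2 non-opposite passages):
Total corners: 79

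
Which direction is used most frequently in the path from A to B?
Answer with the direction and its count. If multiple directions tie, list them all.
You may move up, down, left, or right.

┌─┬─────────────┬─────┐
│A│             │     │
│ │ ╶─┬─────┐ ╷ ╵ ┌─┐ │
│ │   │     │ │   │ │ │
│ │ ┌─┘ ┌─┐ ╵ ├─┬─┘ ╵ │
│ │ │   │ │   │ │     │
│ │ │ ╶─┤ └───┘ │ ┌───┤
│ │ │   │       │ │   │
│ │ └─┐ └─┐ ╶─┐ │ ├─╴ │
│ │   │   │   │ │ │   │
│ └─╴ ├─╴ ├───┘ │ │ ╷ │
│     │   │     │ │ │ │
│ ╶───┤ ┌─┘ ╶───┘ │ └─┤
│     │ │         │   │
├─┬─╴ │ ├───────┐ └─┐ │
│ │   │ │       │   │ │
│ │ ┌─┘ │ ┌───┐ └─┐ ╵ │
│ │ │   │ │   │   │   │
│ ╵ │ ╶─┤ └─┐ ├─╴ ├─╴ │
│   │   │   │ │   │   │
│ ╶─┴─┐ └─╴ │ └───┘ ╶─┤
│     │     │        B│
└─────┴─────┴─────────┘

Directions: down, down, down, down, down, right, right, up, left, up, up, up, up, right, right, right, right, right, right, down, right, up, right, right, down, down, left, left, down, down, down, down, down, right, down, right, down, left, down, right
Counts: {'down': 16, 'right': 14, 'up': 6, 'left': 4}
Most common: down (16 times)

Solution:

┌─┬─────────────┬─────┐
│A│↱ → → → → → ↓│↱ → ↓│
│ │ ╶─┬─────┐ ╷ ╵ ┌─┐ │
│↓│↑  │     │ │↳ ↑│ │↓│
│ │ ┌─┘ ┌─┐ ╵ ├─┬─┘ ╵ │
│↓│↑│   │ │   │ │↓ ← ↲│
│ │ │ ╶─┤ └───┘ │ ┌───┤
│↓│↑│   │       │↓│   │
│ │ └─┐ └─┐ ╶─┐ │ ├─╴ │
│↓│↑ ↰│   │   │ │↓│   │
│ └─╴ ├─╴ ├───┘ │ │ ╷ │
│↳ → ↑│   │     │↓│ │ │
│ ╶───┤ ┌─┘ ╶───┘ │ └─┤
│     │ │        ↓│   │
├─┬─╴ │ ├───────┐ └─┐ │
│ │   │ │       │↳ ↓│ │
│ │ ┌─┘ │ ┌───┐ └─┐ ╵ │
│ │ │   │ │   │   │↳ ↓│
│ ╵ │ ╶─┤ └─┐ ├─╴ ├─╴ │
│   │   │   │ │   │↓ ↲│
│ ╶─┴─┐ └─╴ │ └───┘ ╶─┤
│     │     │      ↳ B│
└─────┴─────┴─────────┘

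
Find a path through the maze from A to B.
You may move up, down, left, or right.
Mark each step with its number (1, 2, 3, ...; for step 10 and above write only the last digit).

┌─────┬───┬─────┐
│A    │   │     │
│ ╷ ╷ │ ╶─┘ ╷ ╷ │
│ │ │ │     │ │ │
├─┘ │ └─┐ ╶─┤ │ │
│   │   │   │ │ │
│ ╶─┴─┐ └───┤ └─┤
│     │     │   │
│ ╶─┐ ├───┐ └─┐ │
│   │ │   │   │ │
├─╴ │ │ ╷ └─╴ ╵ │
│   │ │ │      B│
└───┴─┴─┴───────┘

Finding the shortest path through the maze:
Path length: 12 steps
Directions: right → right → down → down → right → down → right → right → down → right → down → right

Solution:

┌─────┬───┬─────┐
│A 1 2│   │     │
│ ╷ ╷ │ ╶─┘ ╷ ╷ │
│ │ │3│     │ │ │
├─┘ │ └─┐ ╶─┤ │ │
│   │4 5│   │ │ │
│ ╶─┴─┐ └───┤ └─┤
│     │6 7 8│   │
│ ╶─┐ ├───┐ └─┐ │
│   │ │   │9 0│ │
├─╴ │ │ ╷ └─╴ ╵ │
│   │ │ │    1 B│
└───┴─┴─┴───────┘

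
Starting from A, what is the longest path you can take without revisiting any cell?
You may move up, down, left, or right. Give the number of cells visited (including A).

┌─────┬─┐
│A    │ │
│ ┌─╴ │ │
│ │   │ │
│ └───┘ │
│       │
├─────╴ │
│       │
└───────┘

Finding longest simple path using DFS:
Start: (0, 0)
Longest path visits 10 cells
Path: A → down → down → right → right → right → down → left → left → left

Solution:

┌─────┬─┐
│A    │ │
│ ┌─╴ │ │
│↓│   │ │
│ └───┘ │
│↳ → → ↓│
├─────╴ │
│B ← ← ↲│
└───────┘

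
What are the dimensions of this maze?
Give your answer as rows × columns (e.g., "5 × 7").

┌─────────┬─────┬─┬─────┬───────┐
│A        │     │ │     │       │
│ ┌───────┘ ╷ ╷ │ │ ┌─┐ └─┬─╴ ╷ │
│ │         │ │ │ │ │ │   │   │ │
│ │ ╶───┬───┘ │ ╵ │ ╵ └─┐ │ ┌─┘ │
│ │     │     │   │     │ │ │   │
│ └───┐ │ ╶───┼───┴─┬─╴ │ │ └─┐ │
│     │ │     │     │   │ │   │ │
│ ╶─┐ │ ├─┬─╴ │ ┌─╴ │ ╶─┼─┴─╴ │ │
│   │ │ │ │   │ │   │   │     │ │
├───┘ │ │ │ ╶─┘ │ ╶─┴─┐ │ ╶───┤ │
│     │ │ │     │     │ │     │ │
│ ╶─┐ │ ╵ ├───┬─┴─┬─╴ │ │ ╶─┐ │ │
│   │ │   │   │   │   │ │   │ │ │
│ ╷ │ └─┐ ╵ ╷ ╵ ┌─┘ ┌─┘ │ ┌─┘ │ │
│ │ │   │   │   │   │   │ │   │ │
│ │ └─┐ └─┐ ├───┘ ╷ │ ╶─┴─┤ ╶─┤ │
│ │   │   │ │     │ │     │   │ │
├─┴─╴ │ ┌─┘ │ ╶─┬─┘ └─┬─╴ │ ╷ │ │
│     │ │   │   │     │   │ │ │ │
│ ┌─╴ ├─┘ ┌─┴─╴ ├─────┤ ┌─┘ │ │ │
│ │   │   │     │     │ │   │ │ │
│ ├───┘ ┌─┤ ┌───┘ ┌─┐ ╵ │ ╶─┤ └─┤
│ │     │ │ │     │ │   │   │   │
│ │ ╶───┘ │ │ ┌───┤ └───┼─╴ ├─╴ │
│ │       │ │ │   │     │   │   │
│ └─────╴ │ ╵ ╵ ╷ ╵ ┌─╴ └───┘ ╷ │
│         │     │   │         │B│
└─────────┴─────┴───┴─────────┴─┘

Counting the maze dimensions:
Rows (vertical): 14
Columns (horizontal): 16
Dimensions: 14 × 16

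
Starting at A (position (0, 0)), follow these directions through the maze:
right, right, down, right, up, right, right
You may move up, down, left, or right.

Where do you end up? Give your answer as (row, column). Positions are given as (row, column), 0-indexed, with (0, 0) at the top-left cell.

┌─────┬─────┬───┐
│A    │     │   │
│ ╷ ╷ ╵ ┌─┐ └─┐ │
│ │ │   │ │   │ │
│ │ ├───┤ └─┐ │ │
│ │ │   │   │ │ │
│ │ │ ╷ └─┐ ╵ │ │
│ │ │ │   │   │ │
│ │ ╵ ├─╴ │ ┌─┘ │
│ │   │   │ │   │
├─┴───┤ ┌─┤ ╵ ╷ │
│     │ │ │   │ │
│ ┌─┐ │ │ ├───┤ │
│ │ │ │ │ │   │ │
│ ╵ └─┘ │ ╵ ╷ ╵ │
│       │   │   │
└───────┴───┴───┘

Following directions step by step:
Start: (0, 0)
  right: (0, 0) → (0, 1)
  right: (0, 1) → (0, 2)
  down: (0, 2) → (1, 2)
  right: (1, 2) → (1, 3)
  up: (1, 3) → (0, 3)
  right: (0, 3) → (0, 4)
  right: (0, 4) → (0, 5)
Final position: (0, 5)

Path taken:

┌─────┬─────┬───┐
│A → ↓│↱ → B│   │
│ ╷ ╷ ╵ ┌─┐ └─┐ │
│ │ │↳ ↑│ │   │ │
│ │ ├───┤ └─┐ │ │
│ │ │   │   │ │ │
│ │ │ ╷ └─┐ ╵ │ │
│ │ │ │   │   │ │
│ │ ╵ ├─╴ │ ┌─┘ │
│ │   │   │ │   │
├─┴───┤ ┌─┤ ╵ ╷ │
│     │ │ │   │ │
│ ┌─┐ │ │ ├───┤ │
│ │ │ │ │ │   │ │
│ ╵ └─┘ │ ╵ ╷ ╵ │
│       │   │   │
└───────┴───┴───┘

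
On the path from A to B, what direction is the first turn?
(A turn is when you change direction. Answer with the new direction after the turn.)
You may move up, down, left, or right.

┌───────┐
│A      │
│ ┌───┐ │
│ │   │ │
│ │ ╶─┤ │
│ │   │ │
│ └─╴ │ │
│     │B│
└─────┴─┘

Directions: right, right, right, down, down, down
First turn direction: down

Solution:

┌───────┐
│A → → ↓│
│ ┌───┐ │
│ │   │↓│
│ │ ╶─┤ │
│ │   │↓│
│ └─╴ │ │
│     │B│
└─────┴─┘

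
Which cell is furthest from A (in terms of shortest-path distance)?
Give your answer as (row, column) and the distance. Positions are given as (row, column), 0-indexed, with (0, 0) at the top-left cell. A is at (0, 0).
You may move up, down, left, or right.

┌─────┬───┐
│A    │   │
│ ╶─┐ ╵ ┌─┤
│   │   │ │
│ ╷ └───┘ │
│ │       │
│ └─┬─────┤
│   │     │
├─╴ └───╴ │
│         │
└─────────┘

Computing BFS distances from A to all cells:
Furthest cell: (3, 2)
Distance: 11 steps

Path from A to the furthest cell:

┌─────┬───┐
│A    │   │
│ ╶─┐ ╵ ┌─┤
│↓  │   │ │
│ ╷ └───┘ │
│↓│       │
│ └─┬─────┤
│↳ ↓│B ← ↰│
├─╴ └───╴ │
│  ↳ → → ↑│
└─────────┘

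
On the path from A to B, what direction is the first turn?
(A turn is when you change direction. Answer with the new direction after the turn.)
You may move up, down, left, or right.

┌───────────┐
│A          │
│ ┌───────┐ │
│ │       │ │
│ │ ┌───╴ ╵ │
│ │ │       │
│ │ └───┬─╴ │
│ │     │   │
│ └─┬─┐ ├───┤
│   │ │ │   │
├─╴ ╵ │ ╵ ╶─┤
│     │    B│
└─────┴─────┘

Directions: right, right, right, right, right, down, down, left, up, left, left, left, down, down, right, right, down, down, right, right
First turn direction: down

Solution:

┌───────────┐
│A → → → → ↓│
│ ┌───────┐ │
│ │↓ ← ← ↰│↓│
│ │ ┌───╴ ╵ │
│ │↓│    ↑ ↲│
│ │ └───┬─╴ │
│ │↳ → ↓│   │
│ └─┬─┐ ├───┤
│   │ │↓│   │
├─╴ ╵ │ ╵ ╶─┤
│     │↳ → B│
└─────┴─────┘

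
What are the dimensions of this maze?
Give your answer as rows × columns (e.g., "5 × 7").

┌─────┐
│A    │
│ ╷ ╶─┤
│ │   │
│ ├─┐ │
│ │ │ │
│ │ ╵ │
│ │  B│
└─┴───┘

Counting the maze dimensions:
Rows (vertical): 4
Columns (horizontal): 3
Dimensions: 4 × 3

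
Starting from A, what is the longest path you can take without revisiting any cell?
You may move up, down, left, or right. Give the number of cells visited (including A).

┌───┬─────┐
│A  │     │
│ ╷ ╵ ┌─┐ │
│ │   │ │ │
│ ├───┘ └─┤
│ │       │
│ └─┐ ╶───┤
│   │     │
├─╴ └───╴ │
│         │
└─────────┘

Finding longest simple path using DFS:
Start: (0, 0)
Longest path visits 15 cells
Path: A → down → down → down → right → down → right → right → right → up → left → left → up → right → up

Solution:

┌───┬─────┐
│A  │     │
│ ╷ ╵ ┌─┐ │
│↓│   │B│ │
│ ├───┘ └─┤
│↓│  ↱ ↑  │
│ └─┐ ╶───┤
│↳ ↓│↑ ← ↰│
├─╴ └───╴ │
│  ↳ → → ↑│
└─────────┘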